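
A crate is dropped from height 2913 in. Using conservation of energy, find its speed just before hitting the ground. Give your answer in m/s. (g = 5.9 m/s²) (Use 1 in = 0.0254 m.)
Convert to SI: h = 73.9902 m
mgh = ½mv² ⇒ v = √(2gh) = √(2·5.9·73.9902) = 29.55 m/s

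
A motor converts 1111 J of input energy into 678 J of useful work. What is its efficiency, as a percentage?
η = W_out/W_in = 678/1111 = 61.03%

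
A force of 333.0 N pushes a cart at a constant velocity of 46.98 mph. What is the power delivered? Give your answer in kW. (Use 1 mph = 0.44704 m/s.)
Convert to SI: F = 333.0 N, v = 21.0019 m/s
P = Fv = (333.0)(21.0019) = 6993.65 W = 6.994 kW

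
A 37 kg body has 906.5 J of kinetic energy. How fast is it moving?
v = √(2·KE/m) = √(2·906.5/37) = 7.0 m/s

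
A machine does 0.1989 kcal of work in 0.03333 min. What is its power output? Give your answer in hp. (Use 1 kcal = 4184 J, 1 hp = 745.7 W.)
Convert to SI: W = 832.198 J, t = 1.9998 s
P = W/t = 832.198/1.9998 = 416.14 W = 0.5581 hp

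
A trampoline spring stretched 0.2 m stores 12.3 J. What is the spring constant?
k = 2·PE/x² = 2·12.3/(0.2)² = 615.0 N/m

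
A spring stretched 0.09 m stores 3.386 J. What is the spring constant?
k = 2·PE/x² = 2·3.386/(0.09)² = 836.0 N/m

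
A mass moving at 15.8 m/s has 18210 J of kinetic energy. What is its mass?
m = 2·KE/v² = 2·18210/(15.8)² = 145.9 kg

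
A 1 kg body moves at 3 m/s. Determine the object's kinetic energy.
KE = ½mv² = ½(1)(3)² = 4.5 J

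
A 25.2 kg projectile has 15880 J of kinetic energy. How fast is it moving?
v = √(2·KE/m) = √(2·15880/25.2) = 35.5 m/s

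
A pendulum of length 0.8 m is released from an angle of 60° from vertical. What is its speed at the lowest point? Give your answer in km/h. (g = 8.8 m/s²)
h = L(1 − cosθ) = 0.8(1 − cos60°) = 0.4 m
v = √(2gh) = √(2·8.8·0.4) = 2.6533 m/s = 9.552 km/h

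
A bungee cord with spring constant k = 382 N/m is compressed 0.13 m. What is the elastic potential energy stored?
PE = ½kx² = ½(382)(0.13)² = 3.228 J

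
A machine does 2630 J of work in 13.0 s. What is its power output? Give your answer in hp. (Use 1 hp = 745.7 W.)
P = W/t = 2630.0/13.0 = 202.308 W = 0.2713 hp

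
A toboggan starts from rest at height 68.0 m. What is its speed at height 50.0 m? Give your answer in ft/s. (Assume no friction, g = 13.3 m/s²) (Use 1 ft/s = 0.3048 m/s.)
mgh₁ = mgh₂ + ½mv² ⇒ v = √(2g(h₁−h₂)) = √(2·13.3·18.0) = 21.8815 m/s = 71.79 ft/s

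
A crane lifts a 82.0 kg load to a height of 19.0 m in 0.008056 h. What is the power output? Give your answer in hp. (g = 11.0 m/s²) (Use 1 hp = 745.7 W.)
Convert to SI: m = 82.0 kg, h = 19.0 m, t = 29.0016 s
P = mgh/t = (82.0)(11.0)(19.0)/29.0016 = 590.933 W = 0.7925 hp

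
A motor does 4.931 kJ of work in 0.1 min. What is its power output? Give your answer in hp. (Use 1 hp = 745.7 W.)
Convert to SI: W = 4931.0 J, t = 6.0 s
P = W/t = 4931.0/6.0 = 821.833 W = 1.102 hp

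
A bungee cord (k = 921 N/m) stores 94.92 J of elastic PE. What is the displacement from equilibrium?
x = √(2·PE/k) = √(2·94.92/921) = 0.454 m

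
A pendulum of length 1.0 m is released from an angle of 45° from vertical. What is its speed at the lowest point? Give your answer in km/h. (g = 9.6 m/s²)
h = L(1 − cosθ) = 1.0(1 − cos45°) = 0.292893 m
v = √(2gh) = √(2·9.6·0.292893) = 2.3714 m/s = 8.537 km/h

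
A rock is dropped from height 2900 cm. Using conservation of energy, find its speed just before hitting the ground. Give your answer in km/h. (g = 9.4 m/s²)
Convert to SI: h = 29.0 m
mgh = ½mv² ⇒ v = √(2gh) = √(2·9.4·29.0) = 23.3495 m/s = 84.06 km/h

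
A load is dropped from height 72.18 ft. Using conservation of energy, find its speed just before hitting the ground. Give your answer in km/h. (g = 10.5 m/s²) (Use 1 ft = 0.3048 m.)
Convert to SI: h = 22.0005 m
mgh = ½mv² ⇒ v = √(2gh) = √(2·10.5·22.0005) = 21.4944 m/s = 77.38 km/h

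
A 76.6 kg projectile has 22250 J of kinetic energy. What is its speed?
v = √(2·KE/m) = √(2·22250/76.6) = 24.1 m/s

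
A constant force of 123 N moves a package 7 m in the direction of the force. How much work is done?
W = F·d = (123)(7) = 861.0 J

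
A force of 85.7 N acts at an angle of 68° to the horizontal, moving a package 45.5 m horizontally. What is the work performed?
W = F·d·cosθ = (85.7)(45.5)cos(68°) = 1461 J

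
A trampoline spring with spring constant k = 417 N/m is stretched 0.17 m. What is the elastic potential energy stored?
PE = ½kx² = ½(417)(0.17)² = 6.026 J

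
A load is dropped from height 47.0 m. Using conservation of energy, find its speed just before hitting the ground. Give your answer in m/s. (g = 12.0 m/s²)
mgh = ½mv² ⇒ v = √(2gh) = √(2·12.0·47.0) = 33.59 m/s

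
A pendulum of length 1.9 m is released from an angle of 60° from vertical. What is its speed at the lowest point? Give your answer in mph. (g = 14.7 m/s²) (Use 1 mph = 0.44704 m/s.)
h = L(1 − cosθ) = 1.9(1 − cos60°) = 0.95 m
v = √(2gh) = √(2·14.7·0.95) = 5.28488 m/s = 11.82 mph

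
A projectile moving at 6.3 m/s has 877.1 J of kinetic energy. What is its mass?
m = 2·KE/v² = 2·877.1/(6.3)² = 44.2 kg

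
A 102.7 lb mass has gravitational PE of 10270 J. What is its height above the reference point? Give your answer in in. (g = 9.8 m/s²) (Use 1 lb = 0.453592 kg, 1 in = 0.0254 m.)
Convert to SI: m = 46.5839 kg, PE = 10270.0 J
h = PE/(mg) = 10270.0/(46.5839·9.8) = 22.4962 m = 885.7 in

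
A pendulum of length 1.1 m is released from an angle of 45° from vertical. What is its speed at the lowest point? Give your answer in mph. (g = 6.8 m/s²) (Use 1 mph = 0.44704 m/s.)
h = L(1 − cosθ) = 1.1(1 − cos45°) = 0.322183 m
v = √(2gh) = √(2·6.8·0.322183) = 2.09325 m/s = 4.682 mph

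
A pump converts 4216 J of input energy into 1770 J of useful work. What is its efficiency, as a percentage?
η = W_out/W_in = 1770/4216 = 41.98%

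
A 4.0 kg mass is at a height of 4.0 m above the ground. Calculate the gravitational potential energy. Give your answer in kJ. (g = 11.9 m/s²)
PE = mgh = (4.0)(11.9)(4.0) = 190.4 J = 0.1904 kJ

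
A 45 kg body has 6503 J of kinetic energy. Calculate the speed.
v = √(2·KE/m) = √(2·6503/45) = 17.0 m/s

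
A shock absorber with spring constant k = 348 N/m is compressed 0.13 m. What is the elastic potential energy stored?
PE = ½kx² = ½(348)(0.13)² = 2.941 J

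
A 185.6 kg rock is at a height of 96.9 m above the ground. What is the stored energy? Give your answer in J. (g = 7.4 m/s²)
PE = mgh = (185.6)(7.4)(96.9) = 133100 J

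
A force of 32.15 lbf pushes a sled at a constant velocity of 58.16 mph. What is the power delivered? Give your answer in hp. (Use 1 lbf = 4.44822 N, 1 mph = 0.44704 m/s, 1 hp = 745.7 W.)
Convert to SI: F = 143.01 N, v = 25.9998 m/s
P = Fv = (143.01)(25.9998) = 3718.25 W = 4.986 hp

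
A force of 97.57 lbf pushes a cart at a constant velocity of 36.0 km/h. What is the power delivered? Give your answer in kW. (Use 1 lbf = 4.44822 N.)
Convert to SI: F = 434.013 N, v = 10.0 m/s
P = Fv = (434.013)(10.0) = 4340.13 W = 4.34 kW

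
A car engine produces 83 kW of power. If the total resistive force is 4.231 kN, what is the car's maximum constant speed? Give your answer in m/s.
Convert to SI: F = 4231.0 N
P = Fv ⇒ v = P/F = 83000 W/4231.0 N = 19.62 m/s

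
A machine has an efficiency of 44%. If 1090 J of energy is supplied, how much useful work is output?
W_out = η·W_in = 0.44·1090 = 479.6 J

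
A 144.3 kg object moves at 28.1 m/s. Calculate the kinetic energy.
KE = ½mv² = ½(144.3)(28.1)² = 56970 J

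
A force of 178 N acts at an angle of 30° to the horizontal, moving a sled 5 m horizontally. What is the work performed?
W = F·d·cosθ = (178)(5)cos(30°) = 770.8 J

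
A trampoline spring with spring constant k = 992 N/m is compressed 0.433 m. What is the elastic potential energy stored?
PE = ½kx² = ½(992)(0.433)² = 92.99 J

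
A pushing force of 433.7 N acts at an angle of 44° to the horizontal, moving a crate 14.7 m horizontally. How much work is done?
W = F·d·cosθ = (433.7)(14.7)cos(44°) = 4586 J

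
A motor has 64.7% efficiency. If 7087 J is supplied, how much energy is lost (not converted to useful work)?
W_lost = W_in(1 − η) = 7087·(1 − 0.647) = 2502 J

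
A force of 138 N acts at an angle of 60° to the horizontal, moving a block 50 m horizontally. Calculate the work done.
W = F·d·cosθ = (138)(50)cos(60°) = 3450 J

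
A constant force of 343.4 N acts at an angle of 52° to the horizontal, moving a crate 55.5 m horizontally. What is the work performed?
W = F·d·cosθ = (343.4)(55.5)cos(52°) = 11730 J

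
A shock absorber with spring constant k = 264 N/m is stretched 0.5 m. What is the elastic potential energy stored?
PE = ½kx² = ½(264)(0.5)² = 33.0 J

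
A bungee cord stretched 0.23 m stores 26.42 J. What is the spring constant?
k = 2·PE/x² = 2·26.42/(0.23)² = 998.9 N/m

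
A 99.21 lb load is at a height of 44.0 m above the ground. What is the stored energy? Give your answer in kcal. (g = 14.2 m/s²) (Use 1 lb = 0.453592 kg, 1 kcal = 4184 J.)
Convert to SI: m = 45.0009 kg, h = 44.0 m
PE = mgh = (45.0009)(14.2)(44.0) = 28116.5 J = 6.72 kcal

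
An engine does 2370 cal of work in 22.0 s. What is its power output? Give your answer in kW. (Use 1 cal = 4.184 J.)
Convert to SI: W = 9916.08 J, t = 22.0 s
P = W/t = 9916.08/22.0 = 450.731 W = 0.4507 kW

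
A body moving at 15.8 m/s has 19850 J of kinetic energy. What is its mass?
m = 2·KE/v² = 2·19850/(15.8)² = 159.0 kg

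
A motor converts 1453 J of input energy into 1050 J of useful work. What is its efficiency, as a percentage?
η = W_out/W_in = 1050/1453 = 72.26%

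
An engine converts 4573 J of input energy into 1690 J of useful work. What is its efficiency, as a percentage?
η = W_out/W_in = 1690/4573 = 36.96%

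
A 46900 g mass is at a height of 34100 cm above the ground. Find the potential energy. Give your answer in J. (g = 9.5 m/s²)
Convert to SI: m = 46.9 kg, h = 341.0 m
PE = mgh = (46.9)(9.5)(341.0) = 151900 J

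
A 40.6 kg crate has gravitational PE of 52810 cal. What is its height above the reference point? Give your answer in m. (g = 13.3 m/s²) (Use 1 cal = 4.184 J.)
Convert to SI: m = 40.6 kg, PE = 220957 J
h = PE/(mg) = 220957/(40.6·13.3) = 409.2 m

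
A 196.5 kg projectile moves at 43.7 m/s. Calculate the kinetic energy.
KE = ½mv² = ½(196.5)(43.7)² = 187600 J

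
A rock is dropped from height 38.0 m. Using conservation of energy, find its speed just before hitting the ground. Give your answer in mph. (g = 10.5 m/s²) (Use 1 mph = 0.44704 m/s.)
mgh = ½mv² ⇒ v = √(2gh) = √(2·10.5·38.0) = 28.2489 m/s = 63.19 mph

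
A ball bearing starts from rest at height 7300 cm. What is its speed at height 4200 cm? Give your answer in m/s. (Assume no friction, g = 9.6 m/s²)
Convert to SI: h₁−h₂ = 31.0 m
mgh₁ = mgh₂ + ½mv² ⇒ v = √(2g(h₁−h₂)) = √(2·9.6·31.0) = 24.4 m/s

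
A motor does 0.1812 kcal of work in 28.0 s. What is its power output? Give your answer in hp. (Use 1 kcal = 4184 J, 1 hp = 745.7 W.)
Convert to SI: W = 758.141 J, t = 28.0 s
P = W/t = 758.141/28.0 = 27.0765 W = 0.03631 hp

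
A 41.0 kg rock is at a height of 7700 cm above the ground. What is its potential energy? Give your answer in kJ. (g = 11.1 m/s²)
Convert to SI: m = 41.0 kg, h = 77.0 m
PE = mgh = (41.0)(11.1)(77.0) = 35042.7 J = 35.04 kJ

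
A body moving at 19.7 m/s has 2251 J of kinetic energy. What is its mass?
m = 2·KE/v² = 2·2251/(19.7)² = 11.6 kg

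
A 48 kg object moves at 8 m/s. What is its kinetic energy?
KE = ½mv² = ½(48)(8)² = 1536.0 J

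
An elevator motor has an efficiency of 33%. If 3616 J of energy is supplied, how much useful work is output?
W_out = η·W_in = 0.33·3616 = 1193.28 J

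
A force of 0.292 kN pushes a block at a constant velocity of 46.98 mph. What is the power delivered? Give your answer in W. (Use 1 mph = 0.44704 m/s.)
Convert to SI: F = 292.0 N, v = 21.0019 m/s
P = Fv = (292.0)(21.0019) = 6133 W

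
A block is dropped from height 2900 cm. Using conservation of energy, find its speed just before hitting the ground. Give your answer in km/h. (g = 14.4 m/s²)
Convert to SI: h = 29.0 m
mgh = ½mv² ⇒ v = √(2gh) = √(2·14.4·29.0) = 28.8998 m/s = 104.0 km/h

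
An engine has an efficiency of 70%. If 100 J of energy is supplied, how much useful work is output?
W_out = η·W_in = 0.7·100 = 70.0 J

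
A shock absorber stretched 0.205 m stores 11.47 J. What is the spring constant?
k = 2·PE/x² = 2·11.47/(0.205)² = 545.9 N/m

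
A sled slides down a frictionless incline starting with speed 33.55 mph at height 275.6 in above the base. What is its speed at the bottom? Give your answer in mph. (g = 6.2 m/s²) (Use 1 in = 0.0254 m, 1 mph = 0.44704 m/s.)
Convert to SI: v₀ = 14.9982 m/s, h = 7.00024 m
½mv₀² + mgh = ½mv² ⇒ v = √(v₀² + 2gh) = √(14.9982² + 2·6.2·7.00024) = 17.6564 m/s = 39.5 mph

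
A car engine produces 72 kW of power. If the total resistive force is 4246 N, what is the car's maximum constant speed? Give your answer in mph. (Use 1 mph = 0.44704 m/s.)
P = Fv ⇒ v = P/F = 72000 W/4246.0 N = 16.9571 m/s = 37.93 mph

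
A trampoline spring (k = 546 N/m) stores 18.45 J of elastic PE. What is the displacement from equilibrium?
x = √(2·PE/k) = √(2·18.45/546) = 0.26 m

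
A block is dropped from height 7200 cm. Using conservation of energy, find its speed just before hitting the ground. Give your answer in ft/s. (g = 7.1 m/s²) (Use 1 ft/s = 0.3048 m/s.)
Convert to SI: h = 72.0 m
mgh = ½mv² ⇒ v = √(2gh) = √(2·7.1·72.0) = 31.975 m/s = 104.9 ft/s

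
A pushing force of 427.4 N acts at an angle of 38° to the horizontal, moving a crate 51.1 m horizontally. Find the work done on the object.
W = F·d·cosθ = (427.4)(51.1)cos(38°) = 17210 J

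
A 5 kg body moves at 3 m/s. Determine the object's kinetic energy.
KE = ½mv² = ½(5)(3)² = 22.5 J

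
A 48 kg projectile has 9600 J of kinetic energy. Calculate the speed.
v = √(2·KE/m) = √(2·9600/48) = 20.0 m/s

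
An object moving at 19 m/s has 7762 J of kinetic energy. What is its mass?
m = 2·KE/v² = 2·7762/(19)² = 43.0 kg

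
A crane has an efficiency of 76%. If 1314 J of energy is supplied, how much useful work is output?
W_out = η·W_in = 0.76·1314 = 998.64 J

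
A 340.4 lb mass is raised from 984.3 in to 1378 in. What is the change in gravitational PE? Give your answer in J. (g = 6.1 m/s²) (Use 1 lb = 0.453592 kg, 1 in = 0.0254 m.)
Convert to SI: m = 154.403 kg, Δh = 9.99998 m
ΔPE = mgΔh = (154.403)(6.1)(9.99998) = 9419 J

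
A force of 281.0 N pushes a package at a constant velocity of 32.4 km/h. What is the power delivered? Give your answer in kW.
Convert to SI: F = 281.0 N, v = 9.0 m/s
P = Fv = (281.0)(9.0) = 2529.0 W = 2.529 kW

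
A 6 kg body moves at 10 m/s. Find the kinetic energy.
KE = ½mv² = ½(6)(10)² = 300.0 J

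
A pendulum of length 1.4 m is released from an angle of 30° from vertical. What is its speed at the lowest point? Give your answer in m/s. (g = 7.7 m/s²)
h = L(1 − cosθ) = 1.4(1 − cos30°) = 0.187564 m
v = √(2gh) = √(2·7.7·0.187564) = 1.7 m/s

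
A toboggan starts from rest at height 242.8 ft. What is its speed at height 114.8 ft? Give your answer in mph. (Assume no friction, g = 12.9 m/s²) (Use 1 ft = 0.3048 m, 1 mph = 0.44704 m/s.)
Convert to SI: h₁−h₂ = 39.0144 m
mgh₁ = mgh₂ + ½mv² ⇒ v = √(2g(h₁−h₂)) = √(2·12.9·39.0144) = 31.7265 m/s = 70.97 mph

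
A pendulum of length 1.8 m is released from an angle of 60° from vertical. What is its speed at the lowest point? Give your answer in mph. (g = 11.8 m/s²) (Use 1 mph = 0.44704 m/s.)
h = L(1 − cosθ) = 1.8(1 − cos60°) = 0.9 m
v = √(2gh) = √(2·11.8·0.9) = 4.60869 m/s = 10.31 mph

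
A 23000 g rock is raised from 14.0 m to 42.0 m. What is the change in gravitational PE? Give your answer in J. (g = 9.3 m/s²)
Convert to SI: m = 23.0 kg, Δh = 28.0 m
ΔPE = mgΔh = (23.0)(9.3)(28.0) = 5989 J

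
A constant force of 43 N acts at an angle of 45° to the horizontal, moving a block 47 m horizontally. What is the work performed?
W = F·d·cosθ = (43)(47)cos(45°) = 1429 J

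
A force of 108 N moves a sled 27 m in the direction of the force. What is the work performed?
W = F·d = (108)(27) = 2916 J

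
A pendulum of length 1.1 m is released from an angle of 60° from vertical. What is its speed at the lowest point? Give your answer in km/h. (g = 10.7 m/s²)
h = L(1 − cosθ) = 1.1(1 − cos60°) = 0.55 m
v = √(2gh) = √(2·10.7·0.55) = 3.43074 m/s = 12.35 km/h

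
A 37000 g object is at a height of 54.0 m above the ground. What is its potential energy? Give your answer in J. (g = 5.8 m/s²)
Convert to SI: m = 37.0 kg, h = 54.0 m
PE = mgh = (37.0)(5.8)(54.0) = 11590 J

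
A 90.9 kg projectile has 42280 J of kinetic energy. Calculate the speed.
v = √(2·KE/m) = √(2·42280/90.9) = 30.5 m/s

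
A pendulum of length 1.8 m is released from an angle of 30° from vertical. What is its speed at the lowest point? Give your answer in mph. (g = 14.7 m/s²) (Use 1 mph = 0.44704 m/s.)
h = L(1 − cosθ) = 1.8(1 − cos30°) = 0.241154 m
v = √(2gh) = √(2·14.7·0.241154) = 2.66269 m/s = 5.956 mph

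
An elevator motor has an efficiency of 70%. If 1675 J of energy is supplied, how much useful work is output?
W_out = η·W_in = 0.7·1675 = 1172.5 J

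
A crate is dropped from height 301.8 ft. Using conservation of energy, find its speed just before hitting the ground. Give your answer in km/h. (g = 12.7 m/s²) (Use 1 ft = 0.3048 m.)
Convert to SI: h = 91.9886 m
mgh = ½mv² ⇒ v = √(2gh) = √(2·12.7·91.9886) = 48.3375 m/s = 174.0 km/h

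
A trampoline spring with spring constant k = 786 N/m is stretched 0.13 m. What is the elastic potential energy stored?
PE = ½kx² = ½(786)(0.13)² = 6.642 J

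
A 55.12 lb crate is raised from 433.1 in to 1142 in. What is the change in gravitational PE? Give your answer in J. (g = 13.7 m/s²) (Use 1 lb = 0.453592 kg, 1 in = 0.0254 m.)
Convert to SI: m = 25.002 kg, Δh = 18.0061 m
ΔPE = mgΔh = (25.002)(13.7)(18.0061) = 6168 J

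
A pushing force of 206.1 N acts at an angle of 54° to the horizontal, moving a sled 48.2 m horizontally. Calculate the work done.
W = F·d·cosθ = (206.1)(48.2)cos(54°) = 5839 J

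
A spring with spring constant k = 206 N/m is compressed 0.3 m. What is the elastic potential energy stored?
PE = ½kx² = ½(206)(0.3)² = 9.27 J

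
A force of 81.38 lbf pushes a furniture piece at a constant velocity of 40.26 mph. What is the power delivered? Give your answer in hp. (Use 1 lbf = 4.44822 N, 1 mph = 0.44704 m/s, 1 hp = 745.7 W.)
Convert to SI: F = 361.996 N, v = 17.9978 m/s
P = Fv = (361.996)(17.9978) = 6515.15 W = 8.737 hp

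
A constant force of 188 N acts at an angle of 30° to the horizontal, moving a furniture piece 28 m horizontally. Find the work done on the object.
W = F·d·cosθ = (188)(28)cos(30°) = 4559 J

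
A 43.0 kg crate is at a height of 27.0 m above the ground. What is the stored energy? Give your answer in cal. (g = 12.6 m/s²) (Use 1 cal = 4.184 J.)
PE = mgh = (43.0)(12.6)(27.0) = 14628.6 J = 3496 cal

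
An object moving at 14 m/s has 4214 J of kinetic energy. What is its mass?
m = 2·KE/v² = 2·4214/(14)² = 43.0 kg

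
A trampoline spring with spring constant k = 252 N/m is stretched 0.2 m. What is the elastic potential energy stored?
PE = ½kx² = ½(252)(0.2)² = 5.04 J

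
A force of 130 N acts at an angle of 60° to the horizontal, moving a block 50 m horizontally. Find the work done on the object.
W = F·d·cosθ = (130)(50)cos(60°) = 3250 J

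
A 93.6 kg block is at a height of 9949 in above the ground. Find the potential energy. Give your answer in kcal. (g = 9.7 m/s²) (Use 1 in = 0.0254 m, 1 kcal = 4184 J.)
Convert to SI: m = 93.6 kg, h = 252.705 m
PE = mgh = (93.6)(9.7)(252.705) = 229436 J = 54.84 kcal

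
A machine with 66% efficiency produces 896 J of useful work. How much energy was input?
W_in = W_out/η = 896/0.66 = 1358 J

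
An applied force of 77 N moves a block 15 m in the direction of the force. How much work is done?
W = F·d = (77)(15) = 1155 J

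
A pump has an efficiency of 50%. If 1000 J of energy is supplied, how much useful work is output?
W_out = η·W_in = 0.5·1000 = 500.0 J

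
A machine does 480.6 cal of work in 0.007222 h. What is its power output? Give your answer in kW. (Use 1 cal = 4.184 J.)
Convert to SI: W = 2010.83 J, t = 25.9992 s
P = W/t = 2010.83/25.9992 = 77.342 W = 0.07734 kW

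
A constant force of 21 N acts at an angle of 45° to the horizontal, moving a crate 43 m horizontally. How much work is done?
W = F·d·cosθ = (21)(43)cos(45°) = 638.5 J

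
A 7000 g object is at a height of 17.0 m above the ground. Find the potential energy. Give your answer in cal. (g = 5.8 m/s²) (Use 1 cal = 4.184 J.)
Convert to SI: m = 7.0 kg, h = 17.0 m
PE = mgh = (7.0)(5.8)(17.0) = 690.2 J = 165.0 cal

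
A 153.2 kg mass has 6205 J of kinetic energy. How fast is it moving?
v = √(2·KE/m) = √(2·6205/153.2) = 9.0 m/s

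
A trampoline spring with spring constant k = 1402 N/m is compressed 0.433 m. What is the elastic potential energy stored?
PE = ½kx² = ½(1402)(0.433)² = 131.4 J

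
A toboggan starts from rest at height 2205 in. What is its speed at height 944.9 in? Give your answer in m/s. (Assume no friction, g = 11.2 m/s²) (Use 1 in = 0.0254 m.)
Convert to SI: h₁−h₂ = 32.0065 m
mgh₁ = mgh₂ + ½mv² ⇒ v = √(2g(h₁−h₂)) = √(2·11.2·32.0065) = 26.78 m/s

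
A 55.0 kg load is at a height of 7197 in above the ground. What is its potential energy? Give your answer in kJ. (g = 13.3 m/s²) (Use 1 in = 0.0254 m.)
Convert to SI: m = 55.0 kg, h = 182.804 m
PE = mgh = (55.0)(13.3)(182.804) = 133721 J = 133.7 kJ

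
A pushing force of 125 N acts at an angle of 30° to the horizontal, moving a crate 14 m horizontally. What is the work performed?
W = F·d·cosθ = (125)(14)cos(30°) = 1516 J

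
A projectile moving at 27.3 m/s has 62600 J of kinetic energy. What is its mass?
m = 2·KE/v² = 2·62600/(27.3)² = 168.0 kg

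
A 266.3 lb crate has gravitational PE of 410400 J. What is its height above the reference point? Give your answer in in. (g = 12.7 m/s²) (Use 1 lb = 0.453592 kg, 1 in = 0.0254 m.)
Convert to SI: m = 120.792 kg, PE = 410400 J
h = PE/(mg) = 410400/(120.792·12.7) = 267.527 m = 10530 in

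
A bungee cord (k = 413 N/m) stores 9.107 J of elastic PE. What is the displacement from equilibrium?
x = √(2·PE/k) = √(2·9.107/413) = 0.21 m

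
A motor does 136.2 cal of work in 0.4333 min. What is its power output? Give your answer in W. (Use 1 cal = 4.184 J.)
Convert to SI: W = 569.861 J, t = 25.998 s
P = W/t = 569.861/25.998 = 21.92 W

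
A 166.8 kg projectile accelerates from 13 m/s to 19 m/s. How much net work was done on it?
W = ΔKE = ½m(v₂² − v₁²) = ½(166.8)(19² − 13²) = 16012.8 J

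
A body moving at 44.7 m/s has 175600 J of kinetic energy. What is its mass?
m = 2·KE/v² = 2·175600/(44.7)² = 175.8 kg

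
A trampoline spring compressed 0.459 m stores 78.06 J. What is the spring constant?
k = 2·PE/x² = 2·78.06/(0.459)² = 741.0 N/m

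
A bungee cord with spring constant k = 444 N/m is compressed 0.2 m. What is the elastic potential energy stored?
PE = ½kx² = ½(444)(0.2)² = 8.88 J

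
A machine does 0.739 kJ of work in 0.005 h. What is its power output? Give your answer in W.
Convert to SI: W = 739.0 J, t = 18.0 s
P = W/t = 739.0/18.0 = 41.06 W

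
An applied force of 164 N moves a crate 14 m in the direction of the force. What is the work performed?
W = F·d = (164)(14) = 2296 J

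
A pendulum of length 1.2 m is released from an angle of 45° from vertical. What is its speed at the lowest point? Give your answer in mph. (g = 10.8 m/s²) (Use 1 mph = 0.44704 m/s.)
h = L(1 − cosθ) = 1.2(1 − cos45°) = 0.351472 m
v = √(2gh) = √(2·10.8·0.351472) = 2.75532 m/s = 6.163 mph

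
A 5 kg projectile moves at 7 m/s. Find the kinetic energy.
KE = ½mv² = ½(5)(7)² = 122.5 J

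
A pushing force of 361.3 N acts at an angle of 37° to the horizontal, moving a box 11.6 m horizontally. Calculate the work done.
W = F·d·cosθ = (361.3)(11.6)cos(37°) = 3347 J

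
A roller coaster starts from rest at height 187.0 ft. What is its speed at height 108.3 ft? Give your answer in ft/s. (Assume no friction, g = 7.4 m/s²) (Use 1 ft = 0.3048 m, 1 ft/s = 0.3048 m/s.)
Convert to SI: h₁−h₂ = 23.9878 m
mgh₁ = mgh₂ + ½mv² ⇒ v = √(2g(h₁−h₂)) = √(2·7.4·23.9878) = 18.8419 m/s = 61.82 ft/s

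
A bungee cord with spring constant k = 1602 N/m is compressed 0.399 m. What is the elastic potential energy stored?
PE = ½kx² = ½(1602)(0.399)² = 127.5 J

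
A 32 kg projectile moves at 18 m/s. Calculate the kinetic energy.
KE = ½mv² = ½(32)(18)² = 5184.0 J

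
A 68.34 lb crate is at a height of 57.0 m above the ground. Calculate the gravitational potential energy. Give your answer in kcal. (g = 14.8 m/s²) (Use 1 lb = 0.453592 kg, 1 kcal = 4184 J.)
Convert to SI: m = 30.9985 kg, h = 57.0 m
PE = mgh = (30.9985)(14.8)(57.0) = 26150.3 J = 6.25 kcal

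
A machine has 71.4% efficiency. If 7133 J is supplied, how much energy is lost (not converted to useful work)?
W_lost = W_in(1 − η) = 7133·(1 − 0.714) = 2040 J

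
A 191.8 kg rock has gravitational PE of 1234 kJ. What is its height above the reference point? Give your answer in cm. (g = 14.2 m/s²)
Convert to SI: m = 191.8 kg, PE = 1234000 J
h = PE/(mg) = 1234000/(191.8·14.2) = 453.083 m = 45310 cm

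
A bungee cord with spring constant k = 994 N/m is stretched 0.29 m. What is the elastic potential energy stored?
PE = ½kx² = ½(994)(0.29)² = 41.8 J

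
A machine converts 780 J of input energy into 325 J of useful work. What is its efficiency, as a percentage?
η = W_out/W_in = 325/780 = 41.67%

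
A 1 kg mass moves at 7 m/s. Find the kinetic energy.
KE = ½mv² = ½(1)(7)² = 24.5 J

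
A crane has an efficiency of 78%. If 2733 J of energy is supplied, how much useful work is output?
W_out = η·W_in = 0.78·2733 = 2131.74 J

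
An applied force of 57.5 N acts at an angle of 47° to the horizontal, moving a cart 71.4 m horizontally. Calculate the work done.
W = F·d·cosθ = (57.5)(71.4)cos(47°) = 2800 J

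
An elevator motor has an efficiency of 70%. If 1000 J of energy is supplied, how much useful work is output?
W_out = η·W_in = 0.7·1000 = 700.0 J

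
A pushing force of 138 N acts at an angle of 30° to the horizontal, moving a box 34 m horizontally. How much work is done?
W = F·d·cosθ = (138)(34)cos(30°) = 4063 J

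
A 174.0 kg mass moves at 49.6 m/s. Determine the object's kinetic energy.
KE = ½mv² = ½(174.0)(49.6)² = 214000 J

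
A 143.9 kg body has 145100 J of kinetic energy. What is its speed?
v = √(2·KE/m) = √(2·145100/143.9) = 44.91 m/s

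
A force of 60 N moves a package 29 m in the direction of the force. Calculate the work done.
W = F·d = (60)(29) = 1740 J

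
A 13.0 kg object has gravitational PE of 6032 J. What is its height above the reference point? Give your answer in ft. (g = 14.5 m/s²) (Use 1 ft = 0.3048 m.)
h = PE/(mg) = 6032.0/(13.0·14.5) = 32.0 m = 105.0 ft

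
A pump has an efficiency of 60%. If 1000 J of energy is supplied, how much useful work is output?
W_out = η·W_in = 0.6·1000 = 600.0 J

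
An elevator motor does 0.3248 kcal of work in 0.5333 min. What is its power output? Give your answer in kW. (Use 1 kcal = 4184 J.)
Convert to SI: W = 1358.96 J, t = 31.998 s
P = W/t = 1358.96/31.998 = 42.4703 W = 0.04247 kW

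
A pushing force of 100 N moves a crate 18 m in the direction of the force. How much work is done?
W = F·d = (100)(18) = 1800 J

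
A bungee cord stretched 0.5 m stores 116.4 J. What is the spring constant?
k = 2·PE/x² = 2·116.4/(0.5)² = 931.2 N/m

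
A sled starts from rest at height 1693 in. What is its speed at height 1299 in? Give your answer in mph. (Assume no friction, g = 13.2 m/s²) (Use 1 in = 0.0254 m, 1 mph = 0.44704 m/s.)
Convert to SI: h₁−h₂ = 10.0076 m
mgh₁ = mgh₂ + ½mv² ⇒ v = √(2g(h₁−h₂)) = √(2·13.2·10.0076) = 16.2542 m/s = 36.36 mph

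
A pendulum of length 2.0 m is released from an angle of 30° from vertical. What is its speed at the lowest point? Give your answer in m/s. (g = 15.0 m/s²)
h = L(1 − cosθ) = 2.0(1 − cos30°) = 0.267949 m
v = √(2gh) = √(2·15.0·0.267949) = 2.835 m/s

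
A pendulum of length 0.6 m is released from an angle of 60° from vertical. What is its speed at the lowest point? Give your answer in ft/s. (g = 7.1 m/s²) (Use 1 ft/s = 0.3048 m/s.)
h = L(1 − cosθ) = 0.6(1 − cos60°) = 0.3 m
v = √(2gh) = √(2·7.1·0.3) = 2.06398 m/s = 6.772 ft/s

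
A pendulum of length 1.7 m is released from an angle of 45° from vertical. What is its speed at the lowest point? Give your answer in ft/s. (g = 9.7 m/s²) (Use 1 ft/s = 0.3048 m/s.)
h = L(1 − cosθ) = 1.7(1 − cos45°) = 0.497918 m
v = √(2gh) = √(2·9.7·0.497918) = 3.10799 m/s = 10.2 ft/s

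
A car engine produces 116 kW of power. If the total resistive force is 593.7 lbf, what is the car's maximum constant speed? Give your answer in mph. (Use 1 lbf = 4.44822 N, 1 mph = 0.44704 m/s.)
Convert to SI: F = 2640.91 N
P = Fv ⇒ v = P/F = 116000 W/2640.91 N = 43.9243 m/s = 98.26 mph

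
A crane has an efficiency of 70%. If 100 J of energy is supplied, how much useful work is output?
W_out = η·W_in = 0.7·100 = 70.0 J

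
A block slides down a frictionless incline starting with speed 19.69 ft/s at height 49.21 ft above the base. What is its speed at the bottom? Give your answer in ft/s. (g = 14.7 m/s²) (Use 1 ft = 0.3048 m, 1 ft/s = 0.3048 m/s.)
Convert to SI: v₀ = 6.00151 m/s, h = 14.9992 m
½mv₀² + mgh = ½mv² ⇒ v = √(v₀² + 2gh) = √(6.00151² + 2·14.7·14.9992) = 21.8402 m/s = 71.65 ft/s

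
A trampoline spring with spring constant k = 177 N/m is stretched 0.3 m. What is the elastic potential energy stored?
PE = ½kx² = ½(177)(0.3)² = 7.965 J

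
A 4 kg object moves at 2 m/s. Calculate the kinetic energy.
KE = ½mv² = ½(4)(2)² = 8.0 J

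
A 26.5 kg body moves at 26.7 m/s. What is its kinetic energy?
KE = ½mv² = ½(26.5)(26.7)² = 9446 J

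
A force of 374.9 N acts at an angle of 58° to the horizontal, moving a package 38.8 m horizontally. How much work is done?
W = F·d·cosθ = (374.9)(38.8)cos(58°) = 7708 J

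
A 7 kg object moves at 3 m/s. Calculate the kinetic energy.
KE = ½mv² = ½(7)(3)² = 31.5 J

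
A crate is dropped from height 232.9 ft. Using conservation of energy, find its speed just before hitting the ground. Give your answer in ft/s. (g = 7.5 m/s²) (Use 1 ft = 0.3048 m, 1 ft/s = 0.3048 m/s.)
Convert to SI: h = 70.9879 m
mgh = ½mv² ⇒ v = √(2gh) = √(2·7.5·70.9879) = 32.6316 m/s = 107.1 ft/s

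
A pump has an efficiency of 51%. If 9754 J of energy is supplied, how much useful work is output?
W_out = η·W_in = 0.51·9754 = 4974.54 J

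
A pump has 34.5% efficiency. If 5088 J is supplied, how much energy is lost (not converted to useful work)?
W_lost = W_in(1 − η) = 5088·(1 − 0.345) = 3333 J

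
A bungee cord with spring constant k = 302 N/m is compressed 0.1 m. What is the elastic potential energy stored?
PE = ½kx² = ½(302)(0.1)² = 1.51 J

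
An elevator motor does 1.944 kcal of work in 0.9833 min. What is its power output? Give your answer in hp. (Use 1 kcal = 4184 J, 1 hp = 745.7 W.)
Convert to SI: W = 8133.7 J, t = 58.998 s
P = W/t = 8133.7/58.998 = 137.864 W = 0.1849 hp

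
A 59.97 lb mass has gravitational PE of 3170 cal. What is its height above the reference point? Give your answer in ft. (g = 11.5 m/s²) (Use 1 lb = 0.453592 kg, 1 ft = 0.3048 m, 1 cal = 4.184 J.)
Convert to SI: m = 27.2019 kg, PE = 13263.3 J
h = PE/(mg) = 13263.3/(27.2019·11.5) = 42.3988 m = 139.1 ft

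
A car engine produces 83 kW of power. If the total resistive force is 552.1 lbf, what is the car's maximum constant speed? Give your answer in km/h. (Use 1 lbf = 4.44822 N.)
Convert to SI: F = 2455.86 N
P = Fv ⇒ v = P/F = 83000 W/2455.86 N = 33.7967 m/s = 121.7 km/h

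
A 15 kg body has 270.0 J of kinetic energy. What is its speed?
v = √(2·KE/m) = √(2·270.0/15) = 6.0 m/s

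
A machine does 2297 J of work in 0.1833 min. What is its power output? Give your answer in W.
Convert to SI: W = 2297.0 J, t = 10.998 s
P = W/t = 2297.0/10.998 = 208.9 W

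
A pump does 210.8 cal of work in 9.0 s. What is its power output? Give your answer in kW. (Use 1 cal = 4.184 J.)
Convert to SI: W = 881.987 J, t = 9.0 s
P = W/t = 881.987/9.0 = 97.9986 W = 0.098 kW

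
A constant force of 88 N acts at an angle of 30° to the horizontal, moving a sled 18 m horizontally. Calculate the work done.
W = F·d·cosθ = (88)(18)cos(30°) = 1372 J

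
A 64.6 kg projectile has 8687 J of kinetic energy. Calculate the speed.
v = √(2·KE/m) = √(2·8687/64.6) = 16.4 m/s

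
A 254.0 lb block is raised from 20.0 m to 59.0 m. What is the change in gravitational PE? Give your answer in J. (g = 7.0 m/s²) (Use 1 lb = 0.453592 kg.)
Convert to SI: m = 115.212 kg, Δh = 39.0 m
ΔPE = mgΔh = (115.212)(7.0)(39.0) = 31450 J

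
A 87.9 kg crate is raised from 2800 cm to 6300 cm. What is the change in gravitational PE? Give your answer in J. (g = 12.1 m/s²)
Convert to SI: m = 87.9 kg, Δh = 35.0 m
ΔPE = mgΔh = (87.9)(12.1)(35.0) = 37230 J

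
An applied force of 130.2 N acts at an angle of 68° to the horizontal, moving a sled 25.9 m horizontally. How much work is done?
W = F·d·cosθ = (130.2)(25.9)cos(68°) = 1263 J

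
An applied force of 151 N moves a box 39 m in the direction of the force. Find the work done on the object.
W = F·d = (151)(39) = 5889 J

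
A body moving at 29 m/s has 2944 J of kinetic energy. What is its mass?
m = 2·KE/v² = 2·2944/(29)² = 7.001 kg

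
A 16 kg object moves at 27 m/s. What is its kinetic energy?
KE = ½mv² = ½(16)(27)² = 5832.0 J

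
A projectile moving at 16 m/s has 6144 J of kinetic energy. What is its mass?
m = 2·KE/v² = 2·6144/(16)² = 48.0 kg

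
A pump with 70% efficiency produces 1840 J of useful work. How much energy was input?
W_in = W_out/η = 1840/0.7 = 2629 J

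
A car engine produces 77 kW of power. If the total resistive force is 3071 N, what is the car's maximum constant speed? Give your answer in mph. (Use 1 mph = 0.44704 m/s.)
P = Fv ⇒ v = P/F = 77000 W/3071.0 N = 25.0733 m/s = 56.09 mph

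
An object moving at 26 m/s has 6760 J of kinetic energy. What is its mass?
m = 2·KE/v² = 2·6760/(26)² = 20.0 kg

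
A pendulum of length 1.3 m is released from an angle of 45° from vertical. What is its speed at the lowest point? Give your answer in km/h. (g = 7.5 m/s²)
h = L(1 − cosθ) = 1.3(1 − cos45°) = 0.380761 m
v = √(2gh) = √(2·7.5·0.380761) = 2.38986 m/s = 8.603 km/h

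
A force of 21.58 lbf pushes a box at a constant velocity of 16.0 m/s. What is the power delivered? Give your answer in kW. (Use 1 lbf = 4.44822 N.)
Convert to SI: F = 95.9926 N, v = 16.0 m/s
P = Fv = (95.9926)(16.0) = 1535.88 W = 1.536 kW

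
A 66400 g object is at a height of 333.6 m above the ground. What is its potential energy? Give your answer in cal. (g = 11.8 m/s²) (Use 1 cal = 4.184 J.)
Convert to SI: m = 66.4 kg, h = 333.6 m
PE = mgh = (66.4)(11.8)(333.6) = 261382 J = 62470 cal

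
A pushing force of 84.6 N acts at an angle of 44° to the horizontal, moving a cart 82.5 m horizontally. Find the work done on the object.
W = F·d·cosθ = (84.6)(82.5)cos(44°) = 5021 J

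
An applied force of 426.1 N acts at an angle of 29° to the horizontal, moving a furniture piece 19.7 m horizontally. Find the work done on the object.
W = F·d·cosθ = (426.1)(19.7)cos(29°) = 7342 J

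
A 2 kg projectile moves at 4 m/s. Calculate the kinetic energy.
KE = ½mv² = ½(2)(4)² = 16.0 J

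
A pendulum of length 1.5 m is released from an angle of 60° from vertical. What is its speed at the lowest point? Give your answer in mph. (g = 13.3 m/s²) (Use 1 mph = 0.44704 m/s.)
h = L(1 − cosθ) = 1.5(1 − cos60°) = 0.75 m
v = √(2gh) = √(2·13.3·0.75) = 4.46654 m/s = 9.991 mph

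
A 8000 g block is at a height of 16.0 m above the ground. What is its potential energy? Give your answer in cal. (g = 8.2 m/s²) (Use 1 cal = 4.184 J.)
Convert to SI: m = 8.0 kg, h = 16.0 m
PE = mgh = (8.0)(8.2)(16.0) = 1049.6 J = 250.9 cal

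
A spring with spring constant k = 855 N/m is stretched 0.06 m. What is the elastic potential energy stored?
PE = ½kx² = ½(855)(0.06)² = 1.539 J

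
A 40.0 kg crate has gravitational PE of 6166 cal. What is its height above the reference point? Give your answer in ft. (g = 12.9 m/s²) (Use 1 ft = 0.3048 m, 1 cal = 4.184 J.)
Convert to SI: m = 40.0 kg, PE = 25798.5 J
h = PE/(mg) = 25798.5/(40.0·12.9) = 49.9972 m = 164.0 ft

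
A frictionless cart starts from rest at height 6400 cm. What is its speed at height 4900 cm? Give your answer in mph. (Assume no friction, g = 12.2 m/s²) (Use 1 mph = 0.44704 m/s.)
Convert to SI: h₁−h₂ = 15.0 m
mgh₁ = mgh₂ + ½mv² ⇒ v = √(2g(h₁−h₂)) = √(2·12.2·15.0) = 19.1311 m/s = 42.8 mph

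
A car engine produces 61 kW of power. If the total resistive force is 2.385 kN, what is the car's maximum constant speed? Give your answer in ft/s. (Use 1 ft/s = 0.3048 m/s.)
Convert to SI: F = 2385.0 N
P = Fv ⇒ v = P/F = 61000 W/2385.0 N = 25.5765 m/s = 83.91 ft/s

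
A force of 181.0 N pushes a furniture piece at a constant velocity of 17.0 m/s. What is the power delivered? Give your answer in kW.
P = Fv = (181.0)(17.0) = 3077.0 W = 3.077 kW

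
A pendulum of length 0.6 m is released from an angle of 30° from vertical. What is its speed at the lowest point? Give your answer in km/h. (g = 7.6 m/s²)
h = L(1 − cosθ) = 0.6(1 − cos30°) = 0.0803848 m
v = √(2gh) = √(2·7.6·0.0803848) = 1.10537 m/s = 3.979 km/h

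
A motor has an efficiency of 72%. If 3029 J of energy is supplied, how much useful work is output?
W_out = η·W_in = 0.72·3029 = 2180.88 J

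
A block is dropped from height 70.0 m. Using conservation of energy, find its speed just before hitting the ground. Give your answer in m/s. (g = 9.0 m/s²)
mgh = ½mv² ⇒ v = √(2gh) = √(2·9.0·70.0) = 35.5 m/s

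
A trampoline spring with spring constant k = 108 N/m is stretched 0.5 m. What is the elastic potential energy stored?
PE = ½kx² = ½(108)(0.5)² = 13.5 J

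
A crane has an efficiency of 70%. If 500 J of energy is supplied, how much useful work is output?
W_out = η·W_in = 0.7·500 = 350.0 J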